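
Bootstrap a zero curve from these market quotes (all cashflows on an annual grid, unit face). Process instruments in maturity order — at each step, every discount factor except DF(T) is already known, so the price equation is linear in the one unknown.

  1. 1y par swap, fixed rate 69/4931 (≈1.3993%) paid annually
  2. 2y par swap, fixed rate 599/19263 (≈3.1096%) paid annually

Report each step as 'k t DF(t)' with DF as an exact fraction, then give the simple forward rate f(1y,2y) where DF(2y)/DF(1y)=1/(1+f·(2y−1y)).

step 1 [1y] swap r/1=69/4931: DF=(1 − 69/4931·(0))/(1+69/4931) = 4931/5000 ≈ 0.986200
step 2 [2y] swap r/1=599/19263: DF=(1 − 599/19263·(0.986200))/(1+599/19263) = 9401/10000 ≈ 0.940100

1 1 4931/5000
2 2 9401/10000
f(1y,2y) = ((4931/5000)/(9401/10000) − 1)/(1) = 461/9401 ≈ 4.9037%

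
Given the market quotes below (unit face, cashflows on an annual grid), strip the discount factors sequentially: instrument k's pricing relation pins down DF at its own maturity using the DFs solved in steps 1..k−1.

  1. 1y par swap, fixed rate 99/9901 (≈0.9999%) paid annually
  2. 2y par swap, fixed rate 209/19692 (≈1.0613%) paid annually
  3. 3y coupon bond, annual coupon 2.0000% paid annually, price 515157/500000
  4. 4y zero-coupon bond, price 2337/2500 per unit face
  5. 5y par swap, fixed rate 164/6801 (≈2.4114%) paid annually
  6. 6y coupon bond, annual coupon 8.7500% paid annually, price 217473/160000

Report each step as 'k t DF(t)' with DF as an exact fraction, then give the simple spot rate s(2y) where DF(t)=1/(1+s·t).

1 1 9901/10000
2 2 9791/10000
3 3 1943/2000
4 4 2337/2500
5 5 2213/2500
6 6 2167/2500
s(2y) = (1/(9791/10000) − 1)/(2) = 209/19582 ≈ 1.0673%

step 1 [1y] swap r/1=99/9901: DF=(1 − 99/9901·(0))/(1+99/9901) = 9901/10000 ≈ 0.990100
step 2 [2y] swap r/1=209/19692: DF=(1 − 209/19692·(0.990100))/(1+209/19692) = 9791/10000 ≈ 0.979100
step 3 [3y] bond c/1=1/50: DF=(515157/500000 − 1/50·(0.990100+0.979100))/(1+1/50) = 1943/2000 ≈ 0.971500
step 4 [4y] zero: DF = P = 2337/2500 ≈ 0.934800
step 5 [5y] swap r/1=164/6801: DF=(1 − 164/6801·(0.990100+0.979100+0.971500+0.934800))/(1+164/6801) = 2213/2500 ≈ 0.885200
step 6 [6y] bond c/1=7/80: DF=(217473/160000 − 7/80·(0.990100+0.979100+0.971500+0.934800+0.885200))/(1+7/80) = 2167/2500 ≈ 0.866800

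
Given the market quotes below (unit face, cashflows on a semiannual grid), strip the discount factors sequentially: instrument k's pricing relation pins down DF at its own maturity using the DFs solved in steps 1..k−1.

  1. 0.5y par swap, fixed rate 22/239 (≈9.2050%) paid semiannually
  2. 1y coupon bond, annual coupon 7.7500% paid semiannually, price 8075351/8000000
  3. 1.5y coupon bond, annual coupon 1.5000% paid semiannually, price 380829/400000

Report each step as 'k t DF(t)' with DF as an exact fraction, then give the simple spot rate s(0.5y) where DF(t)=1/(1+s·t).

1 1/2 239/250
2 1 9361/10000
3 3/2 9309/10000
s(0.5y) = (1/(239/250) − 1)/(1/2) = 22/239 ≈ 9.2050%

step 1 [0.5y] swap r/2=11/239: DF=(1 − 11/239·(0))/(1+11/239) = 239/250 ≈ 0.956000
step 2 [1y] bond c/2=31/800: DF=(8075351/8000000 − 31/800·(0.956000))/(1+31/800) = 9361/10000 ≈ 0.936100
step 3 [1.5y] bond c/2=3/400: DF=(380829/400000 − 3/400·(0.956000+0.936100))/(1+3/400) = 9309/10000 ≈ 0.930900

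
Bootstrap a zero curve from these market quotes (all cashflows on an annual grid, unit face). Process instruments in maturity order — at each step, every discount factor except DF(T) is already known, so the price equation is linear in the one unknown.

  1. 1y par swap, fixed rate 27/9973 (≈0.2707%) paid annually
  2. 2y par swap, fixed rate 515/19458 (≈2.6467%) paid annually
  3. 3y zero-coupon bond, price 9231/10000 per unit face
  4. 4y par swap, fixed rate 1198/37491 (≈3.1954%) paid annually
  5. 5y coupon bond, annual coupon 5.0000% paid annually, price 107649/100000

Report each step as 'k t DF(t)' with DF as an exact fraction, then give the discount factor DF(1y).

step 1 [1y] swap r/1=27/9973: DF=(1 − 27/9973·(0))/(1+27/9973) = 9973/10000 ≈ 0.997300
step 2 [2y] swap r/1=515/19458: DF=(1 − 515/19458·(0.997300))/(1+515/19458) = 1897/2000 ≈ 0.948500
step 3 [3y] zero: DF = P = 9231/10000 ≈ 0.923100
step 4 [4y] swap r/1=1198/37491: DF=(1 − 1198/37491·(0.997300+0.948500+0.923100))/(1+1198/37491) = 4401/5000 ≈ 0.880200
step 5 [5y] bond c/1=1/20: DF=(107649/100000 − 1/20·(0.997300+0.948500+0.923100+0.880200))/(1+1/20) = 8467/10000 ≈ 0.846700

1 1 9973/10000
2 2 1897/2000
3 3 9231/10000
4 4 4401/5000
5 5 8467/10000
DF(1y) = 9973/10000 ≈ 0.997300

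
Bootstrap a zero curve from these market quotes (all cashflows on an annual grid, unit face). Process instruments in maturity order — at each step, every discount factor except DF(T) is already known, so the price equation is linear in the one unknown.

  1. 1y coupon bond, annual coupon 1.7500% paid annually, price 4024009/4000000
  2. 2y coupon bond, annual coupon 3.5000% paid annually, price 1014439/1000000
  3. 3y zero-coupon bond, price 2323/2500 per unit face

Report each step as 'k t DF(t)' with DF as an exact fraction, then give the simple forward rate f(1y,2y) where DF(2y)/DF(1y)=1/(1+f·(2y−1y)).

1 1 9887/10000
2 2 9467/10000
3 3 2323/2500
f(1y,2y) = ((9887/10000)/(9467/10000) − 1)/(1) = 420/9467 ≈ 4.4365%

step 1 [1y] bond c/1=7/400: DF=(4024009/4000000 − 7/400·(0))/(1+7/400) = 9887/10000 ≈ 0.988700
step 2 [2y] bond c/1=7/200: DF=(1014439/1000000 − 7/200·(0.988700))/(1+7/200) = 9467/10000 ≈ 0.946700
step 3 [3y] zero: DF = P = 2323/2500 ≈ 0.929200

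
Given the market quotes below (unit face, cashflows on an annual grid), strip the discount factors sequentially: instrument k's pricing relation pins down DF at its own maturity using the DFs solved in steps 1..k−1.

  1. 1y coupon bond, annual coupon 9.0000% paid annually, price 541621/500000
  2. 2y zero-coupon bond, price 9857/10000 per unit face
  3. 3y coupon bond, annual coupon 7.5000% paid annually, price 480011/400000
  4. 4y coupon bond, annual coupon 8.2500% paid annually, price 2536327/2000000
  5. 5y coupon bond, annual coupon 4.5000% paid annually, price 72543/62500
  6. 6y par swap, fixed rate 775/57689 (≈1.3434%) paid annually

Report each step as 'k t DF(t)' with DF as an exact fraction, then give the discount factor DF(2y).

1 1 4969/5000
2 2 9857/10000
3 3 4891/5000
4 4 9461/10000
5 5 4713/5000
6 6 369/400
DF(2y) = 9857/10000 ≈ 0.985700

step 1 [1y] bond c/1=9/100: DF=(541621/500000 − 9/100·(0))/(1+9/100) = 4969/5000 ≈ 0.993800
step 2 [2y] zero: DF = P = 9857/10000 ≈ 0.985700
step 3 [3y] bond c/1=3/40: DF=(480011/400000 − 3/40·(0.993800+0.985700))/(1+3/40) = 4891/5000 ≈ 0.978200
step 4 [4y] bond c/1=33/400: DF=(2536327/2000000 − 33/400·(0.993800+0.985700+0.978200))/(1+33/400) = 9461/10000 ≈ 0.946100
step 5 [5y] bond c/1=9/200: DF=(72543/62500 − 9/200·(0.993800+0.985700+0.978200+0.946100))/(1+9/200) = 4713/5000 ≈ 0.942600
step 6 [6y] swap r/1=775/57689: DF=(1 − 775/57689·(0.993800+0.985700+0.978200+0.946100+0.942600))/(1+775/57689) = 369/400 ≈ 0.922500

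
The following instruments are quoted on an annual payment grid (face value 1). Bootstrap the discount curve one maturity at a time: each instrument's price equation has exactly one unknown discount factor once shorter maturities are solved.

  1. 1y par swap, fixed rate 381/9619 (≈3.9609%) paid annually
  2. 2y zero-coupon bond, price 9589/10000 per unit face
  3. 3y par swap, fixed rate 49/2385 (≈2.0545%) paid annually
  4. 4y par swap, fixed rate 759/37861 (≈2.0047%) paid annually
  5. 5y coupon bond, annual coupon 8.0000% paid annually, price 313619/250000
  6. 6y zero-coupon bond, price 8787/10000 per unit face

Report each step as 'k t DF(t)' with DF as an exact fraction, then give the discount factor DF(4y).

step 1 [1y] swap r/1=381/9619: DF=(1 − 381/9619·(0))/(1+381/9619) = 9619/10000 ≈ 0.961900
step 2 [2y] zero: DF = P = 9589/10000 ≈ 0.958900
step 3 [3y] swap r/1=49/2385: DF=(1 − 49/2385·(0.961900+0.958900))/(1+49/2385) = 2353/2500 ≈ 0.941200
step 4 [4y] swap r/1=759/37861: DF=(1 − 759/37861·(0.961900+0.958900+0.941200))/(1+759/37861) = 9241/10000 ≈ 0.924100
step 5 [5y] bond c/1=2/25: DF=(313619/250000 − 2/25·(0.961900+0.958900+0.941200+0.924100))/(1+2/25) = 8811/10000 ≈ 0.881100
step 6 [6y] zero: DF = P = 8787/10000 ≈ 0.878700

1 1 9619/10000
2 2 9589/10000
3 3 2353/2500
4 4 9241/10000
5 5 8811/10000
6 6 8787/10000
DF(4y) = 9241/10000 ≈ 0.924100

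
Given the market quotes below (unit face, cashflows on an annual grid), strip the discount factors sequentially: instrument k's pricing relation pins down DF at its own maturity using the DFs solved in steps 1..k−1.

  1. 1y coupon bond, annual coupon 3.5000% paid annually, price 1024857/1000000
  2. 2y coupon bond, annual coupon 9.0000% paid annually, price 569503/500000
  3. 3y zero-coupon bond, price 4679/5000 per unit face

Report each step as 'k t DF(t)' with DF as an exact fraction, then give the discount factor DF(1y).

1 1 4951/5000
2 2 602/625
3 3 4679/5000
DF(1y) = 4951/5000 ≈ 0.990200

step 1 [1y] bond c/1=7/200: DF=(1024857/1000000 − 7/200·(0))/(1+7/200) = 4951/5000 ≈ 0.990200
step 2 [2y] bond c/1=9/100: DF=(569503/500000 − 9/100·(0.990200))/(1+9/100) = 602/625 ≈ 0.963200
step 3 [3y] zero: DF = P = 4679/5000 ≈ 0.935800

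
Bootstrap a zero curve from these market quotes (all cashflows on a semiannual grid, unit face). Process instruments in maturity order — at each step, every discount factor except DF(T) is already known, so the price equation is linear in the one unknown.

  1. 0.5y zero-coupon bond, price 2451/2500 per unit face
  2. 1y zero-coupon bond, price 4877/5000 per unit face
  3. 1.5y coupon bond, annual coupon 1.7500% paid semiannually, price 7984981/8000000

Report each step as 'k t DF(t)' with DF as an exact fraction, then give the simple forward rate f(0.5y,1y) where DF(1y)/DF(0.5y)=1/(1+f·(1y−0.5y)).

step 1 [0.5y] zero: DF = P = 2451/2500 ≈ 0.980400
step 2 [1y] zero: DF = P = 4877/5000 ≈ 0.975400
step 3 [1.5y] bond c/2=7/800: DF=(7984981/8000000 − 7/800·(0.980400+0.975400))/(1+7/800) = 389/400 ≈ 0.972500

1 1/2 2451/2500
2 1 4877/5000
3 3/2 389/400
f(0.5y,1y) = ((2451/2500)/(4877/5000) − 1)/(1/2) = 50/4877 ≈ 1.0252%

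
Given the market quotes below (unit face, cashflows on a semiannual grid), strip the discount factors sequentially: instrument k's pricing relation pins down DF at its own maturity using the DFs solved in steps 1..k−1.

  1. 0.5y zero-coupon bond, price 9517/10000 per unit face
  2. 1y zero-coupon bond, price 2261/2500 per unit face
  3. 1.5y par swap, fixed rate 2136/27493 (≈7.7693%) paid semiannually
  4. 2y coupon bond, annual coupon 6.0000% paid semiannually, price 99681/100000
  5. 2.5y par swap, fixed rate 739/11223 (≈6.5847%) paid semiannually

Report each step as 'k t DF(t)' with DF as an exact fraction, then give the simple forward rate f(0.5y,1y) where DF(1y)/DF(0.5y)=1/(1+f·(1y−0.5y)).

step 1 [0.5y] zero: DF = P = 9517/10000 ≈ 0.951700
step 2 [1y] zero: DF = P = 2261/2500 ≈ 0.904400
step 3 [1.5y] swap r/2=1068/27493: DF=(1 − 1068/27493·(0.951700+0.904400))/(1+1068/27493) = 2233/2500 ≈ 0.893200
step 4 [2y] bond c/2=3/100: DF=(99681/100000 − 3/100·(0.951700+0.904400+0.893200))/(1+3/100) = 8877/10000 ≈ 0.887700
step 5 [2.5y] swap r/2=739/22446: DF=(1 − 739/22446·(0.951700+0.904400+0.893200+0.887700))/(1+739/22446) = 4261/5000 ≈ 0.852200

1 1/2 9517/10000
2 1 2261/2500
3 3/2 2233/2500
4 2 8877/10000
5 5/2 4261/5000
f(0.5y,1y) = ((9517/10000)/(2261/2500) − 1)/(1/2) = 473/4522 ≈ 10.4600%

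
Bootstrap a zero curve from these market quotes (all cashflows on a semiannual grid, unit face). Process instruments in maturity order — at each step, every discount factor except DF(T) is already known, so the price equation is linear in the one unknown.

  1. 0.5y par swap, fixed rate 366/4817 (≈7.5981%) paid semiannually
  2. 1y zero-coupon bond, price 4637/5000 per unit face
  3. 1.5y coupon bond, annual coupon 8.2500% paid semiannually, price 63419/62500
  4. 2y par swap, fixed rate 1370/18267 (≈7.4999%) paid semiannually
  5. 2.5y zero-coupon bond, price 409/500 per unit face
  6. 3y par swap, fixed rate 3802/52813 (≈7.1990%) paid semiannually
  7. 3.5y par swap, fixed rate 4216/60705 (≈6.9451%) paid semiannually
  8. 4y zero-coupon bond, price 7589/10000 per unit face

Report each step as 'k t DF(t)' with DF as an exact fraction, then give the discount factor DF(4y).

step 1 [0.5y] swap r/2=183/4817: DF=(1 − 183/4817·(0))/(1+183/4817) = 4817/5000 ≈ 0.963400
step 2 [1y] zero: DF = P = 4637/5000 ≈ 0.927400
step 3 [1.5y] bond c/2=33/800: DF=(63419/62500 − 33/800·(0.963400+0.927400))/(1+33/800) = 2249/2500 ≈ 0.899600
step 4 [2y] swap r/2=685/18267: DF=(1 − 685/18267·(0.963400+0.927400+0.899600))/(1+685/18267) = 863/1000 ≈ 0.863000
step 5 [2.5y] zero: DF = P = 409/500 ≈ 0.818000
step 6 [3y] swap r/2=1901/52813: DF=(1 − 1901/52813·(0.963400+0.927400+0.899600+0.863000+0.818000))/(1+1901/52813) = 8099/10000 ≈ 0.809900
step 7 [3.5y] swap r/2=2108/60705: DF=(1 − 2108/60705·(0.963400+0.927400+0.899600+0.863000+0.818000+0.809900))/(1+2108/60705) = 1973/2500 ≈ 0.789200
step 8 [4y] zero: DF = P = 7589/10000 ≈ 0.758900

1 1/2 4817/5000
2 1 4637/5000
3 3/2 2249/2500
4 2 863/1000
5 5/2 409/500
6 3 8099/10000
7 7/2 1973/2500
8 4 7589/10000
DF(4y) = 7589/10000 ≈ 0.758900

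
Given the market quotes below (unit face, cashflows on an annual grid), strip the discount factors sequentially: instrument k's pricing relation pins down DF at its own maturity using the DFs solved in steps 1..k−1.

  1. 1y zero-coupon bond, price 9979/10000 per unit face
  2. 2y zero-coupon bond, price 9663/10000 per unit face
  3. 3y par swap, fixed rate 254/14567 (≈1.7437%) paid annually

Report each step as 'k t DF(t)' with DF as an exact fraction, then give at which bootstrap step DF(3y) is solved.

1 1 9979/10000
2 2 9663/10000
3 3 2373/2500
DF(3y) is solved at step 3

step 1 [1y] zero: DF = P = 9979/10000 ≈ 0.997900
step 2 [2y] zero: DF = P = 9663/10000 ≈ 0.966300
step 3 [3y] swap r/1=254/14567: DF=(1 − 254/14567·(0.997900+0.966300))/(1+254/14567) = 2373/2500 ≈ 0.949200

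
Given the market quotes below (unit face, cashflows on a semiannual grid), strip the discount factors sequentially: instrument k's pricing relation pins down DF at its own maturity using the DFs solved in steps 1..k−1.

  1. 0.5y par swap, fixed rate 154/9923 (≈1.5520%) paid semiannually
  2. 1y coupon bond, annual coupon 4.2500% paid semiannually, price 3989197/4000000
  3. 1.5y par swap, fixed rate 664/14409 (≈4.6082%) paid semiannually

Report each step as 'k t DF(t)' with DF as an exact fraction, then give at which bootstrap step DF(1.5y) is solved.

1 1/2 9923/10000
2 1 9559/10000
3 3/2 1167/1250
DF(1.5y) is solved at step 3

step 1 [0.5y] swap r/2=77/9923: DF=(1 − 77/9923·(0))/(1+77/9923) = 9923/10000 ≈ 0.992300
step 2 [1y] bond c/2=17/800: DF=(3989197/4000000 − 17/800·(0.992300))/(1+17/800) = 9559/10000 ≈ 0.955900
step 3 [1.5y] swap r/2=332/14409: DF=(1 − 332/14409·(0.992300+0.955900))/(1+332/14409) = 1167/1250 ≈ 0.933600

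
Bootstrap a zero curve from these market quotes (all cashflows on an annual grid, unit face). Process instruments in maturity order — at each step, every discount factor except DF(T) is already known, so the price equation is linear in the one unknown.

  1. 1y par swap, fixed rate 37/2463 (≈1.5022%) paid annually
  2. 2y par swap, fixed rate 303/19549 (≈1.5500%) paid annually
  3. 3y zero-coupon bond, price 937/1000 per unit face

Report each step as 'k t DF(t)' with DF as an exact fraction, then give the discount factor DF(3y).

step 1 [1y] swap r/1=37/2463: DF=(1 − 37/2463·(0))/(1+37/2463) = 2463/2500 ≈ 0.985200
step 2 [2y] swap r/1=303/19549: DF=(1 − 303/19549·(0.985200))/(1+303/19549) = 9697/10000 ≈ 0.969700
step 3 [3y] zero: DF = P = 937/1000 ≈ 0.937000

1 1 2463/2500
2 2 9697/10000
3 3 937/1000
DF(3y) = 937/1000 ≈ 0.937000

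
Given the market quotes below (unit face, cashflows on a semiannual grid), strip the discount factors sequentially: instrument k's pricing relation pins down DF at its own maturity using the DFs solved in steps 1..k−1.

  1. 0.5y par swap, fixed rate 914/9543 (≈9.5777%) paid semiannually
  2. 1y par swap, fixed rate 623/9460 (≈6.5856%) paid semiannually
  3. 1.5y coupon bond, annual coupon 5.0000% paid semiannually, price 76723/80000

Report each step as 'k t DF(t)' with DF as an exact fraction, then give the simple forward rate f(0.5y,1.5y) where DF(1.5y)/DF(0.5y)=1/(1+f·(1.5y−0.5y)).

1 1/2 9543/10000
2 1 9377/10000
3 3/2 1779/2000
f(0.5y,1.5y) = ((9543/10000)/(1779/2000) − 1)/(1) = 216/2965 ≈ 7.2850%

step 1 [0.5y] swap r/2=457/9543: DF=(1 − 457/9543·(0))/(1+457/9543) = 9543/10000 ≈ 0.954300
step 2 [1y] swap r/2=623/18920: DF=(1 − 623/18920·(0.954300))/(1+623/18920) = 9377/10000 ≈ 0.937700
step 3 [1.5y] bond c/2=1/40: DF=(76723/80000 − 1/40·(0.954300+0.937700))/(1+1/40) = 1779/2000 ≈ 0.889500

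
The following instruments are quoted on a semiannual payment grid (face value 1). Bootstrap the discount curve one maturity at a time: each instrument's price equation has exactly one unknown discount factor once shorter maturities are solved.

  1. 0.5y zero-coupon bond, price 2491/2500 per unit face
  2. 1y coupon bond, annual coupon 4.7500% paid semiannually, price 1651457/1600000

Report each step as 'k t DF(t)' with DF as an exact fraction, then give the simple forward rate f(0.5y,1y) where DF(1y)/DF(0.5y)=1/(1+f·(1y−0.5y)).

step 1 [0.5y] zero: DF = P = 2491/2500 ≈ 0.996400
step 2 [1y] bond c/2=19/800: DF=(1651457/1600000 − 19/800·(0.996400))/(1+19/800) = 9851/10000 ≈ 0.985100

1 1/2 2491/2500
2 1 9851/10000
f(0.5y,1y) = ((2491/2500)/(9851/10000) − 1)/(1/2) = 226/9851 ≈ 2.2942%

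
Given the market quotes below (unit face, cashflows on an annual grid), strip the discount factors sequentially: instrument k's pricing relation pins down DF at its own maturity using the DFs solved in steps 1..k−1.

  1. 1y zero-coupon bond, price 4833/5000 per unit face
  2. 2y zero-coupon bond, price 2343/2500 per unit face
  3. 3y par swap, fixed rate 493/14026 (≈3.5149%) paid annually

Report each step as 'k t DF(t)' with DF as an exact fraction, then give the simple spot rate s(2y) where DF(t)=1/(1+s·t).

step 1 [1y] zero: DF = P = 4833/5000 ≈ 0.966600
step 2 [2y] zero: DF = P = 2343/2500 ≈ 0.937200
step 3 [3y] swap r/1=493/14026: DF=(1 − 493/14026·(0.966600+0.937200))/(1+493/14026) = 4507/5000 ≈ 0.901400

1 1 4833/5000
2 2 2343/2500
3 3 4507/5000
s(2y) = (1/(2343/2500) − 1)/(2) = 157/4686 ≈ 3.3504%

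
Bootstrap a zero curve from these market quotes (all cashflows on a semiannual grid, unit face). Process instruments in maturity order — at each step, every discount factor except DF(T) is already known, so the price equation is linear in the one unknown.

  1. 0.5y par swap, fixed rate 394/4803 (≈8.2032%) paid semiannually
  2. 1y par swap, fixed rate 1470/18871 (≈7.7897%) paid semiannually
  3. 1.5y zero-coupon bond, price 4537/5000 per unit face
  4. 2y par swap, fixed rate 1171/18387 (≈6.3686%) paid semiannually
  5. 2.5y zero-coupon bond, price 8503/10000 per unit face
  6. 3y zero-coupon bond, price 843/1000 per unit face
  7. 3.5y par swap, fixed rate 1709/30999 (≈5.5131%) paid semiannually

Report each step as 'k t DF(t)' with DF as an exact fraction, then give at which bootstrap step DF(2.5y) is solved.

step 1 [0.5y] swap r/2=197/4803: DF=(1 − 197/4803·(0))/(1+197/4803) = 4803/5000 ≈ 0.960600
step 2 [1y] swap r/2=735/18871: DF=(1 − 735/18871·(0.960600))/(1+735/18871) = 1853/2000 ≈ 0.926500
step 3 [1.5y] zero: DF = P = 4537/5000 ≈ 0.907400
step 4 [2y] swap r/2=1171/36774: DF=(1 − 1171/36774·(0.960600+0.926500+0.907400))/(1+1171/36774) = 8829/10000 ≈ 0.882900
step 5 [2.5y] zero: DF = P = 8503/10000 ≈ 0.850300
step 6 [3y] zero: DF = P = 843/1000 ≈ 0.843000
step 7 [3.5y] swap r/2=1709/61998: DF=(1 − 1709/61998·(0.960600+0.926500+0.907400+0.882900+0.850300+0.843000))/(1+1709/61998) = 8291/10000 ≈ 0.829100

1 1/2 4803/5000
2 1 1853/2000
3 3/2 4537/5000
4 2 8829/10000
5 5/2 8503/10000
6 3 843/1000
7 7/2 8291/10000
DF(2.5y) is solved at step 5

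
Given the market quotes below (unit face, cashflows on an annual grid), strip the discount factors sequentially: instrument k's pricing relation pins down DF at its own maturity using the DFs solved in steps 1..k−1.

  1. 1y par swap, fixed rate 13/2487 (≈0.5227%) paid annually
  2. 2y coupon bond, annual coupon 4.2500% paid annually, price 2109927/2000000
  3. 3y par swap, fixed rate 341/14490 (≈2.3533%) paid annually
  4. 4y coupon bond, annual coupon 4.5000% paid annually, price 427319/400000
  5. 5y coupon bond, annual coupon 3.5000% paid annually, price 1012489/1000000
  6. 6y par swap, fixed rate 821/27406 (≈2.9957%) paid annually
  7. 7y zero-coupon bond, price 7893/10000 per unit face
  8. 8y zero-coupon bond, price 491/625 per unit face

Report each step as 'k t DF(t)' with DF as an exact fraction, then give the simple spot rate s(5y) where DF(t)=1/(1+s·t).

step 1 [1y] swap r/1=13/2487: DF=(1 − 13/2487·(0))/(1+13/2487) = 2487/2500 ≈ 0.994800
step 2 [2y] bond c/1=17/400: DF=(2109927/2000000 − 17/400·(0.994800))/(1+17/400) = 4857/5000 ≈ 0.971400
step 3 [3y] swap r/1=341/14490: DF=(1 − 341/14490·(0.994800+0.971400))/(1+341/14490) = 4659/5000 ≈ 0.931800
step 4 [4y] bond c/1=9/200: DF=(427319/400000 − 9/200·(0.994800+0.971400+0.931800))/(1+9/200) = 359/400 ≈ 0.897500
step 5 [5y] bond c/1=7/200: DF=(1012489/1000000 − 7/200·(0.994800+0.971400+0.931800+0.897500))/(1+7/200) = 8499/10000 ≈ 0.849900
step 6 [6y] swap r/1=821/27406: DF=(1 − 821/27406·(0.994800+0.971400+0.931800+0.897500+0.849900))/(1+821/27406) = 4179/5000 ≈ 0.835800
step 7 [7y] zero: DF = P = 7893/10000 ≈ 0.789300
step 8 [8y] zero: DF = P = 491/625 ≈ 0.785600

1 1 2487/2500
2 2 4857/5000
3 3 4659/5000
4 4 359/400
5 5 8499/10000
6 6 4179/5000
7 7 7893/10000
8 8 491/625
s(5y) = (1/(8499/10000) − 1)/(5) = 1501/42495 ≈ 3.5322%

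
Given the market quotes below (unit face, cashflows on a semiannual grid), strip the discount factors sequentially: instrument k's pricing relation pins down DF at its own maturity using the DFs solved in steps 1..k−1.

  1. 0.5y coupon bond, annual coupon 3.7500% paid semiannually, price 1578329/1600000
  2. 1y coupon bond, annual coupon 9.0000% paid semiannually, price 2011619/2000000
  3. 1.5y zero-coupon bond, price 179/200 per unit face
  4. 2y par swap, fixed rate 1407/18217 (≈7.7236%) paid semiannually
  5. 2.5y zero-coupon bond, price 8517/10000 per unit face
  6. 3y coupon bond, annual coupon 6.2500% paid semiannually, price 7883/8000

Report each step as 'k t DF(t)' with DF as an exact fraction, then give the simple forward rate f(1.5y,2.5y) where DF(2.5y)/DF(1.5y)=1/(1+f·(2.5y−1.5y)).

step 1 [0.5y] bond c/2=3/160: DF=(1578329/1600000 − 3/160·(0))/(1+3/160) = 9683/10000 ≈ 0.968300
step 2 [1y] bond c/2=9/200: DF=(2011619/2000000 − 9/200·(0.968300))/(1+9/200) = 1151/1250 ≈ 0.920800
step 3 [1.5y] zero: DF = P = 179/200 ≈ 0.895000
step 4 [2y] swap r/2=1407/36434: DF=(1 − 1407/36434·(0.968300+0.920800+0.895000))/(1+1407/36434) = 8593/10000 ≈ 0.859300
step 5 [2.5y] zero: DF = P = 8517/10000 ≈ 0.851700
step 6 [3y] bond c/2=1/32: DF=(7883/8000 − 1/32·(0.968300+0.920800+0.895000+0.859300+0.851700))/(1+1/32) = 8193/10000 ≈ 0.819300

1 1/2 9683/10000
2 1 1151/1250
3 3/2 179/200
4 2 8593/10000
5 5/2 8517/10000
6 3 8193/10000
f(1.5y,2.5y) = ((179/200)/(8517/10000) − 1)/(1) = 433/8517 ≈ 5.0839%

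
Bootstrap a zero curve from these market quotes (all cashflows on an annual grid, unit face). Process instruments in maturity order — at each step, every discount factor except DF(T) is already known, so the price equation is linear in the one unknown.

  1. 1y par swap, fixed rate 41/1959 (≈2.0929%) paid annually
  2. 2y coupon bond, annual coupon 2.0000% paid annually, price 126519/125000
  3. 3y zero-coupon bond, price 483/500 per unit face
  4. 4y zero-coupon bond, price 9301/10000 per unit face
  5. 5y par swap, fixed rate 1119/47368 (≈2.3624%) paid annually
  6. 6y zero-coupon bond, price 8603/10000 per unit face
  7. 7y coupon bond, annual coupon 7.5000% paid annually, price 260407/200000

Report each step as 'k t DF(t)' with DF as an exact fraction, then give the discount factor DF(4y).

1 1 1959/2000
2 2 9731/10000
3 3 483/500
4 4 9301/10000
5 5 8881/10000
6 6 8603/10000
7 7 8207/10000
DF(4y) = 9301/10000 ≈ 0.930100

step 1 [1y] swap r/1=41/1959: DF=(1 − 41/1959·(0))/(1+41/1959) = 1959/2000 ≈ 0.979500
step 2 [2y] bond c/1=1/50: DF=(126519/125000 − 1/50·(0.979500))/(1+1/50) = 9731/10000 ≈ 0.973100
step 3 [3y] zero: DF = P = 483/500 ≈ 0.966000
step 4 [4y] zero: DF = P = 9301/10000 ≈ 0.930100
step 5 [5y] swap r/1=1119/47368: DF=(1 − 1119/47368·(0.979500+0.973100+0.966000+0.930100))/(1+1119/47368) = 8881/10000 ≈ 0.888100
step 6 [6y] zero: DF = P = 8603/10000 ≈ 0.860300
step 7 [7y] bond c/1=3/40: DF=(260407/200000 − 3/40·(0.979500+0.973100+0.966000+0.930100+0.888100+0.860300))/(1+3/40) = 8207/10000 ≈ 0.820700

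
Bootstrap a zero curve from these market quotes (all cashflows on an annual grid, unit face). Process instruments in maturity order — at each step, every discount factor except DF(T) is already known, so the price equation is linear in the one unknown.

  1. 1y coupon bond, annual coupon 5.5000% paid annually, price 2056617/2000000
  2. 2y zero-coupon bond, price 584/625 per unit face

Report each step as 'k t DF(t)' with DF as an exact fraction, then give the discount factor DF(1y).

1 1 9747/10000
2 2 584/625
DF(1y) = 9747/10000 ≈ 0.974700

step 1 [1y] bond c/1=11/200: DF=(2056617/2000000 − 11/200·(0))/(1+11/200) = 9747/10000 ≈ 0.974700
step 2 [2y] zero: DF = P = 584/625 ≈ 0.934400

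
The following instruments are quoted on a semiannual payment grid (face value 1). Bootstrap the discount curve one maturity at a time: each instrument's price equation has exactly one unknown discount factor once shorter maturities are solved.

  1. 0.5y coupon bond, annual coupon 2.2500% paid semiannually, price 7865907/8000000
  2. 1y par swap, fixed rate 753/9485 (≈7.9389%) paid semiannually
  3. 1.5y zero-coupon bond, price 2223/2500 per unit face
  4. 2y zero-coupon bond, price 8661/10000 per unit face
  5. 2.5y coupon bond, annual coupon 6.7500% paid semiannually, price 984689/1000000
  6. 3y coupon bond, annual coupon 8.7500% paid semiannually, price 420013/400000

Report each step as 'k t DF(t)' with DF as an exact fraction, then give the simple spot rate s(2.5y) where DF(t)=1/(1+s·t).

1 1/2 9723/10000
2 1 9247/10000
3 3/2 2223/2500
4 2 8661/10000
5 5/2 8333/10000
6 3 409/500
s(2.5y) = (1/(8333/10000) − 1)/(5/2) = 3334/41665 ≈ 8.0019%

step 1 [0.5y] bond c/2=9/800: DF=(7865907/8000000 − 9/800·(0))/(1+9/800) = 9723/10000 ≈ 0.972300
step 2 [1y] swap r/2=753/18970: DF=(1 − 753/18970·(0.972300))/(1+753/18970) = 9247/10000 ≈ 0.924700
step 3 [1.5y] zero: DF = P = 2223/2500 ≈ 0.889200
step 4 [2y] zero: DF = P = 8661/10000 ≈ 0.866100
step 5 [2.5y] bond c/2=27/800: DF=(984689/1000000 − 27/800·(0.972300+0.924700+0.889200+0.866100))/(1+27/800) = 8333/10000 ≈ 0.833300
step 6 [3y] bond c/2=7/160: DF=(420013/400000 − 7/160·(0.972300+0.924700+0.889200+0.866100+0.833300))/(1+7/160) = 409/500 ≈ 0.818000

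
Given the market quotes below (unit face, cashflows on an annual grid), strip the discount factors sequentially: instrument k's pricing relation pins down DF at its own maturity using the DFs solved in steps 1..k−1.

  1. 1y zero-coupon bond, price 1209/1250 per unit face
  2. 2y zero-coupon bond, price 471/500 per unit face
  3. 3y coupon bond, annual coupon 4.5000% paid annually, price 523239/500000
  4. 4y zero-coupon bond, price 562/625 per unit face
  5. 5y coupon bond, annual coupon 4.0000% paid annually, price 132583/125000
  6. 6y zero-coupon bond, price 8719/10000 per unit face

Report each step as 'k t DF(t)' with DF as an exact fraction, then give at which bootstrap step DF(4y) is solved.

step 1 [1y] zero: DF = P = 1209/1250 ≈ 0.967200
step 2 [2y] zero: DF = P = 471/500 ≈ 0.942000
step 3 [3y] bond c/1=9/200: DF=(523239/500000 − 9/200·(0.967200+0.942000))/(1+9/200) = 1149/1250 ≈ 0.919200
step 4 [4y] zero: DF = P = 562/625 ≈ 0.899200
step 5 [5y] bond c/1=1/25: DF=(132583/125000 − 1/25·(0.967200+0.942000+0.919200+0.899200))/(1+1/25) = 1753/2000 ≈ 0.876500
step 6 [6y] zero: DF = P = 8719/10000 ≈ 0.871900

1 1 1209/1250
2 2 471/500
3 3 1149/1250
4 4 562/625
5 5 1753/2000
6 6 8719/10000
DF(4y) is solved at step 4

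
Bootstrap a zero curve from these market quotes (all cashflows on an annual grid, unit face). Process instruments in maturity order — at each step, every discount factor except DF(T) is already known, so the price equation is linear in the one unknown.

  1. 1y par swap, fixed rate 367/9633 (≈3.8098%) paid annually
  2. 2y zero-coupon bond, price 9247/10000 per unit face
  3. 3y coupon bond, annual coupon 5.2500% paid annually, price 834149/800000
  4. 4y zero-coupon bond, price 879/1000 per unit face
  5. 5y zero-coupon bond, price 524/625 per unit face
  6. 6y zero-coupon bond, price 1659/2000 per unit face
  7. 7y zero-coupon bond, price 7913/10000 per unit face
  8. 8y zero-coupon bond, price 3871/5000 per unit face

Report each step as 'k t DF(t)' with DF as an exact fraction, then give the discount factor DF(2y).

step 1 [1y] swap r/1=367/9633: DF=(1 − 367/9633·(0))/(1+367/9633) = 9633/10000 ≈ 0.963300
step 2 [2y] zero: DF = P = 9247/10000 ≈ 0.924700
step 3 [3y] bond c/1=21/400: DF=(834149/800000 − 21/400·(0.963300+0.924700))/(1+21/400) = 1793/2000 ≈ 0.896500
step 4 [4y] zero: DF = P = 879/1000 ≈ 0.879000
step 5 [5y] zero: DF = P = 524/625 ≈ 0.838400
step 6 [6y] zero: DF = P = 1659/2000 ≈ 0.829500
step 7 [7y] zero: DF = P = 7913/10000 ≈ 0.791300
step 8 [8y] zero: DF = P = 3871/5000 ≈ 0.774200

1 1 9633/10000
2 2 9247/10000
3 3 1793/2000
4 4 879/1000
5 5 524/625
6 6 1659/2000
7 7 7913/10000
8 8 3871/5000
DF(2y) = 9247/10000 ≈ 0.924700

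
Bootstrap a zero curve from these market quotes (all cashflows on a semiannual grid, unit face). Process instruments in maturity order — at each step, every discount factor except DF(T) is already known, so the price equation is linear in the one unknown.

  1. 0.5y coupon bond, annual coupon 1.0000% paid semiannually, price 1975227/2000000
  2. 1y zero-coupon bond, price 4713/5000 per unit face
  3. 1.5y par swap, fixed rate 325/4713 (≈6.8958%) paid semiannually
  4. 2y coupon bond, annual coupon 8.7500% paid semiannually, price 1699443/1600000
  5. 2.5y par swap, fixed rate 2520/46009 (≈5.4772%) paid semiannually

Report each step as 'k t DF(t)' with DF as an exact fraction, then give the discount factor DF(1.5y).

1 1/2 9827/10000
2 1 4713/5000
3 3/2 361/400
4 2 8991/10000
5 5/2 437/500
DF(1.5y) = 361/400 ≈ 0.902500

step 1 [0.5y] bond c/2=1/200: DF=(1975227/2000000 − 1/200·(0))/(1+1/200) = 9827/10000 ≈ 0.982700
step 2 [1y] zero: DF = P = 4713/5000 ≈ 0.942600
step 3 [1.5y] swap r/2=325/9426: DF=(1 − 325/9426·(0.982700+0.942600))/(1+325/9426) = 361/400 ≈ 0.902500
step 4 [2y] bond c/2=7/160: DF=(1699443/1600000 − 7/160·(0.982700+0.942600+0.902500))/(1+7/160) = 8991/10000 ≈ 0.899100
step 5 [2.5y] swap r/2=1260/46009: DF=(1 − 1260/46009·(0.982700+0.942600+0.902500+0.899100))/(1+1260/46009) = 437/500 ≈ 0.874000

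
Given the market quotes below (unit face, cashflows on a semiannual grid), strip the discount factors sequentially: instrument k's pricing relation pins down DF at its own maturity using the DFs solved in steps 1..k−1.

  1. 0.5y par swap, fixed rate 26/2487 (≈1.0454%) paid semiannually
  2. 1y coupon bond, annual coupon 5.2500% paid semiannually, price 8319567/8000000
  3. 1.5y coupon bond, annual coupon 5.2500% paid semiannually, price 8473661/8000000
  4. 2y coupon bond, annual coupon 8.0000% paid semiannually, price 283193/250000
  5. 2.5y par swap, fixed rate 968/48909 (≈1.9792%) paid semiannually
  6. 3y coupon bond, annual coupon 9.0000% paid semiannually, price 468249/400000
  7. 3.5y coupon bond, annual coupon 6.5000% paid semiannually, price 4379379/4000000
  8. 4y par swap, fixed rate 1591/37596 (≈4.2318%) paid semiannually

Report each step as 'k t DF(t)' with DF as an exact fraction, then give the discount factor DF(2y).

step 1 [0.5y] swap r/2=13/2487: DF=(1 − 13/2487·(0))/(1+13/2487) = 2487/2500 ≈ 0.994800
step 2 [1y] bond c/2=21/800: DF=(8319567/8000000 − 21/800·(0.994800))/(1+21/800) = 9879/10000 ≈ 0.987900
step 3 [1.5y] bond c/2=21/800: DF=(8473661/8000000 − 21/800·(0.994800+0.987900))/(1+21/800) = 4907/5000 ≈ 0.981400
step 4 [2y] bond c/2=1/25: DF=(283193/250000 − 1/25·(0.994800+0.987900+0.981400))/(1+1/25) = 1219/1250 ≈ 0.975200
step 5 [2.5y] swap r/2=484/48909: DF=(1 − 484/48909·(0.994800+0.987900+0.981400+0.975200))/(1+484/48909) = 2379/2500 ≈ 0.951600
step 6 [3y] bond c/2=9/200: DF=(468249/400000 − 9/200·(0.994800+0.987900+0.981400+0.975200+0.951600))/(1+9/200) = 1137/1250 ≈ 0.909600
step 7 [3.5y] bond c/2=13/400: DF=(4379379/4000000 − 13/400·(0.994800+0.987900+0.981400+0.975200+0.951600+0.909600))/(1+13/400) = 4389/5000 ≈ 0.877800
step 8 [4y] swap r/2=1591/75192: DF=(1 − 1591/75192·(0.994800+0.987900+0.981400+0.975200+0.951600+0.909600+0.877800))/(1+1591/75192) = 8409/10000 ≈ 0.840900

1 1/2 2487/2500
2 1 9879/10000
3 3/2 4907/5000
4 2 1219/1250
5 5/2 2379/2500
6 3 1137/1250
7 7/2 4389/5000
8 4 8409/10000
DF(2y) = 1219/1250 ≈ 0.975200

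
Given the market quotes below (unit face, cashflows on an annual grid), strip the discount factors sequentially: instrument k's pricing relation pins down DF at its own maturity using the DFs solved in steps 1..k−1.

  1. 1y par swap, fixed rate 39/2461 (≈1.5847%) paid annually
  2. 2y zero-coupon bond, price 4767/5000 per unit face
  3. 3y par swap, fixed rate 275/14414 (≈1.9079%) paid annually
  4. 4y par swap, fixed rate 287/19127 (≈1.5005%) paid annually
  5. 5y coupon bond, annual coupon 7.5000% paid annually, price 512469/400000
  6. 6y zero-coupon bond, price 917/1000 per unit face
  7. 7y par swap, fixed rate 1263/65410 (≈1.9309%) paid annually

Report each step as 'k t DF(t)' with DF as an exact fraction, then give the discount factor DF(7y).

1 1 2461/2500
2 2 4767/5000
3 3 189/200
4 4 4713/5000
5 5 9249/10000
6 6 917/1000
7 7 8737/10000
DF(7y) = 8737/10000 ≈ 0.873700

step 1 [1y] swap r/1=39/2461: DF=(1 − 39/2461·(0))/(1+39/2461) = 2461/2500 ≈ 0.984400
step 2 [2y] zero: DF = P = 4767/5000 ≈ 0.953400
step 3 [3y] swap r/1=275/14414: DF=(1 − 275/14414·(0.984400+0.953400))/(1+275/14414) = 189/200 ≈ 0.945000
step 4 [4y] swap r/1=287/19127: DF=(1 − 287/19127·(0.984400+0.953400+0.945000))/(1+287/19127) = 4713/5000 ≈ 0.942600
step 5 [5y] bond c/1=3/40: DF=(512469/400000 − 3/40·(0.984400+0.953400+0.945000+0.942600))/(1+3/40) = 9249/10000 ≈ 0.924900
step 6 [6y] zero: DF = P = 917/1000 ≈ 0.917000
step 7 [7y] swap r/1=1263/65410: DF=(1 − 1263/65410·(0.984400+0.953400+0.945000+0.942600+0.924900+0.917000))/(1+1263/65410) = 8737/10000 ≈ 0.873700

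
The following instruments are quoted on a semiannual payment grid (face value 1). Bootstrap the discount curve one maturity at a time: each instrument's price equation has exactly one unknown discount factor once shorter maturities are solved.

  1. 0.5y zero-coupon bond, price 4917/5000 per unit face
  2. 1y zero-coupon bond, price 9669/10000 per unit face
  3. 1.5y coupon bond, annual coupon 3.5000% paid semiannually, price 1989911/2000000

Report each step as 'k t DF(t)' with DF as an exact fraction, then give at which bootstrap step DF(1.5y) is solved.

step 1 [0.5y] zero: DF = P = 4917/5000 ≈ 0.983400
step 2 [1y] zero: DF = P = 9669/10000 ≈ 0.966900
step 3 [1.5y] bond c/2=7/400: DF=(1989911/2000000 − 7/400·(0.983400+0.966900))/(1+7/400) = 9443/10000 ≈ 0.944300

1 1/2 4917/5000
2 1 9669/10000
3 3/2 9443/10000
DF(1.5y) is solved at step 3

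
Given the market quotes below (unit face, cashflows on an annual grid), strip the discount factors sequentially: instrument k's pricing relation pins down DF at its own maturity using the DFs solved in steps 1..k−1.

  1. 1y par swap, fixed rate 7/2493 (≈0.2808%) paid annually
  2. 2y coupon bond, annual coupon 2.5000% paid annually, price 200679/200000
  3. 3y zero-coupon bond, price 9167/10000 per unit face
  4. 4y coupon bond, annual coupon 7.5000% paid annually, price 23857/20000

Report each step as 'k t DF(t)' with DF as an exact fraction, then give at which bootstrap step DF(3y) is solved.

1 1 2493/2500
2 2 4773/5000
3 3 9167/10000
4 4 1819/2000
DF(3y) is solved at step 3

step 1 [1y] swap r/1=7/2493: DF=(1 − 7/2493·(0))/(1+7/2493) = 2493/2500 ≈ 0.997200
step 2 [2y] bond c/1=1/40: DF=(200679/200000 − 1/40·(0.997200))/(1+1/40) = 4773/5000 ≈ 0.954600
step 3 [3y] zero: DF = P = 9167/10000 ≈ 0.916700
step 4 [4y] bond c/1=3/40: DF=(23857/20000 − 3/40·(0.997200+0.954600+0.916700))/(1+3/40) = 1819/2000 ≈ 0.909500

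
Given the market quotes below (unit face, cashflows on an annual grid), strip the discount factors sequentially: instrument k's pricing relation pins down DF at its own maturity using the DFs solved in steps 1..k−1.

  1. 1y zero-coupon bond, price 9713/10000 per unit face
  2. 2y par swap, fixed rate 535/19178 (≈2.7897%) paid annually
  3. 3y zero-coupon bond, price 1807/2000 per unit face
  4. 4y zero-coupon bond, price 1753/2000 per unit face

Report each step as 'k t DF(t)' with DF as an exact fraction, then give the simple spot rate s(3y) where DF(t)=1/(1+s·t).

1 1 9713/10000
2 2 1893/2000
3 3 1807/2000
4 4 1753/2000
s(3y) = (1/(1807/2000) − 1)/(3) = 193/5421 ≈ 3.5602%

step 1 [1y] zero: DF = P = 9713/10000 ≈ 0.971300
step 2 [2y] swap r/1=535/19178: DF=(1 − 535/19178·(0.971300))/(1+535/19178) = 1893/2000 ≈ 0.946500
step 3 [3y] zero: DF = P = 1807/2000 ≈ 0.903500
step 4 [4y] zero: DF = P = 1753/2000 ≈ 0.876500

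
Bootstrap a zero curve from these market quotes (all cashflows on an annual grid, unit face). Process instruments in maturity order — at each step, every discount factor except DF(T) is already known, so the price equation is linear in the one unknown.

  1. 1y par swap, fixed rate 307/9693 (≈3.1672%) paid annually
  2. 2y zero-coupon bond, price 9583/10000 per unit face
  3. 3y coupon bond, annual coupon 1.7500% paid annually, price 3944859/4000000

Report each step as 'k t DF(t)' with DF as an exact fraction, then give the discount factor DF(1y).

1 1 9693/10000
2 2 9583/10000
3 3 9361/10000
DF(1y) = 9693/10000 ≈ 0.969300

step 1 [1y] swap r/1=307/9693: DF=(1 − 307/9693·(0))/(1+307/9693) = 9693/10000 ≈ 0.969300
step 2 [2y] zero: DF = P = 9583/10000 ≈ 0.958300
step 3 [3y] bond c/1=7/400: DF=(3944859/4000000 − 7/400·(0.969300+0.958300))/(1+7/400) = 9361/10000 ≈ 0.936100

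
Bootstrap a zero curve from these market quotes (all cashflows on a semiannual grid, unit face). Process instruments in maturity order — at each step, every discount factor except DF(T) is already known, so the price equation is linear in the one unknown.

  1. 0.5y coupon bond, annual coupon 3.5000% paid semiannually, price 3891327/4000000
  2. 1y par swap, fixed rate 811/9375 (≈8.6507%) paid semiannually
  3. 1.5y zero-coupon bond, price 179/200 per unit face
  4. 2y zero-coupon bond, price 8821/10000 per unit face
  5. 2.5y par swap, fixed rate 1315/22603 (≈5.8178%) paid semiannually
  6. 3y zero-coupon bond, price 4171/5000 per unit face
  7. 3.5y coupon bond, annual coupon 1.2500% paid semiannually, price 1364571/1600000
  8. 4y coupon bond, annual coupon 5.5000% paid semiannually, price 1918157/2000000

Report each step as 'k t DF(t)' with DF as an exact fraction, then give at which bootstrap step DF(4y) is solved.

1 1/2 9561/10000
2 1 9189/10000
3 3/2 179/200
4 2 8821/10000
5 5/2 1737/2000
6 3 4171/5000
7 7/2 8143/10000
8 4 7683/10000
DF(4y) is solved at step 8

step 1 [0.5y] bond c/2=7/400: DF=(3891327/4000000 − 7/400·(0))/(1+7/400) = 9561/10000 ≈ 0.956100
step 2 [1y] swap r/2=811/18750: DF=(1 − 811/18750·(0.956100))/(1+811/18750) = 9189/10000 ≈ 0.918900
step 3 [1.5y] zero: DF = P = 179/200 ≈ 0.895000
step 4 [2y] zero: DF = P = 8821/10000 ≈ 0.882100
step 5 [2.5y] swap r/2=1315/45206: DF=(1 − 1315/45206·(0.956100+0.918900+0.895000+0.882100))/(1+1315/45206) = 1737/2000 ≈ 0.868500
step 6 [3y] zero: DF = P = 4171/5000 ≈ 0.834200
step 7 [3.5y] bond c/2=1/160: DF=(1364571/1600000 − 1/160·(0.956100+0.918900+0.895000+0.882100+0.868500+0.834200))/(1+1/160) = 8143/10000 ≈ 0.814300
step 8 [4y] bond c/2=11/400: DF=(1918157/2000000 − 11/400·(0.956100+0.918900+0.895000+0.882100+0.868500+0.834200+0.814300))/(1+11/400) = 7683/10000 ≈ 0.768300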